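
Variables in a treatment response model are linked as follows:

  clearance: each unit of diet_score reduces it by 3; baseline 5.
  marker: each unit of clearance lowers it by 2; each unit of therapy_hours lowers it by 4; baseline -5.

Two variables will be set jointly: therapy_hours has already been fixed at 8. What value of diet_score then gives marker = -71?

diet_score = -4

With therapy_hours held at 8:
Substituting into the marker equation gives marker = 6*diet_score - 47.
Solve 6*diet_score - 47 = -71: diet_score = (-71 + 47) / 6 = -4.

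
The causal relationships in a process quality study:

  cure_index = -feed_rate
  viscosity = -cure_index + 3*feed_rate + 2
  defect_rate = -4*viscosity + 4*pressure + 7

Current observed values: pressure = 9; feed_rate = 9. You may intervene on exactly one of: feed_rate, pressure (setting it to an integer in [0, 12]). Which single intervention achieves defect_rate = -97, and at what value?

Intervening on feed_rate: defect_rate = -16*feed_rate + 35. Reaching -97 requires feed_rate = 33/4, not an integer.
Intervening on pressure: with other inputs at their observed values, defect_rate = 4*pressure - 145. Solving for -97 gives pressure = 12, within [0, 12].

set pressure = 12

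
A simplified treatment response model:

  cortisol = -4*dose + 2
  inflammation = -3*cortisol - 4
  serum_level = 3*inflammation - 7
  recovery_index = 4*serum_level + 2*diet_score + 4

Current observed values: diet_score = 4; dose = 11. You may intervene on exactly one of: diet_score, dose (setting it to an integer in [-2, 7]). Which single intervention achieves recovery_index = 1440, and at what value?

set diet_score = 0

Intervening on diet_score: with other inputs at their observed values, recovery_index = 2*diet_score + 1440. Solving for 1440 gives diet_score = 0, within [-2, 7].
Intervening on dose: recovery_index = 144*dose - 136. Reaching 1440 requires dose = 197/18, not an integer.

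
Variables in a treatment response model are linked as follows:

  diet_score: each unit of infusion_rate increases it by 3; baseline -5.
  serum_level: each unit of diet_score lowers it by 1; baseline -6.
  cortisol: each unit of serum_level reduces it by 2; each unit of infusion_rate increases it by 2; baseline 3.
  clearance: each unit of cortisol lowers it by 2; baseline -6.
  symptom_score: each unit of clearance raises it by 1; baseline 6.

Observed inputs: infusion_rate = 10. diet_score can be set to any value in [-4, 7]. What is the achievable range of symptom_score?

-98 to -54

Intervening on diet_score fixes its value directly, overriding its dependence on infusion_rate.
Substituting into the cortisol equation gives cortisol = 2*diet_score + 35.
Substituting into the clearance equation gives clearance = -4*diet_score - 76.
Substituting into the symptom_score equation gives symptom_score = -4*diet_score - 70.
Linear in diet_score, so extremes are at the endpoints: diet_score = -4 gives symptom_score = -54; diet_score = 7 gives symptom_score = -98.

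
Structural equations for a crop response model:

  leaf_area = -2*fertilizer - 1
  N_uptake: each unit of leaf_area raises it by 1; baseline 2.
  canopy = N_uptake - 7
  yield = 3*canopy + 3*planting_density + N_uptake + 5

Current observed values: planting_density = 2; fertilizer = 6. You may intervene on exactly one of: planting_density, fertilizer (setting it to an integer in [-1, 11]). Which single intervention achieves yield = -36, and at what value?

set planting_density = 8

Intervening on planting_density: with other inputs at their observed values, yield = 3*planting_density - 60. Solving for -36 gives planting_density = 8, within [-1, 11].
Intervening on fertilizer: yield = -8*fertilizer - 6. Reaching -36 requires fertilizer = 15/4, not an integer.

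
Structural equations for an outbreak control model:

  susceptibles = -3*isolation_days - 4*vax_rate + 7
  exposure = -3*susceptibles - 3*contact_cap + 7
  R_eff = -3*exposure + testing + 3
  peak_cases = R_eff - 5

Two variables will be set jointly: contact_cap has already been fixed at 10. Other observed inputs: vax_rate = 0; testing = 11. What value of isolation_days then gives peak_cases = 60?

With contact_cap held at 10:
Substituting into the susceptibles equation gives susceptibles = -3*isolation_days + 7.
This gives exposure = 9*isolation_days - 44.
Substituting into the R_eff equation gives R_eff = -27*isolation_days + 146.
peak_cases becomes -27*isolation_days + 141.
Solve -27*isolation_days + 141 = 60: isolation_days = (60 - 141) / -27 = 3.

isolation_days = 3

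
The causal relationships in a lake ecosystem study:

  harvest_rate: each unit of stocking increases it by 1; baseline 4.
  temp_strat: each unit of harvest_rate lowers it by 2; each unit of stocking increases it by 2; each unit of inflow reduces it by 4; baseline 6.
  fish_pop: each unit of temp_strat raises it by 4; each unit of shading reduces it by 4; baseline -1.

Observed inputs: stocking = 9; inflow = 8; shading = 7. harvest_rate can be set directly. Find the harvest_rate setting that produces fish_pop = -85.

Intervening on harvest_rate fixes its value directly, overriding its dependence on stocking.
Substituting into the temp_strat equation gives temp_strat = -2*harvest_rate - 8.
Substituting into the fish_pop equation gives fish_pop = -8*harvest_rate - 61.
Solve -8*harvest_rate - 61 = -85: harvest_rate = (-85 + 61) / -8 = 3.

harvest_rate = 3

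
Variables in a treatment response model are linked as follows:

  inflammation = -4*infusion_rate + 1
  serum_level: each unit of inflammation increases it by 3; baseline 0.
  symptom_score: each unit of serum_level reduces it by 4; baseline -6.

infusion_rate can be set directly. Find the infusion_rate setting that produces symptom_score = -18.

infusion_rate = 0

Substituting into the serum_level equation gives serum_level = -12*infusion_rate + 3.
So symptom_score = 48*infusion_rate - 18.
Solve 48*infusion_rate - 18 = -18: infusion_rate = (-18 + 18) / 48 = 0.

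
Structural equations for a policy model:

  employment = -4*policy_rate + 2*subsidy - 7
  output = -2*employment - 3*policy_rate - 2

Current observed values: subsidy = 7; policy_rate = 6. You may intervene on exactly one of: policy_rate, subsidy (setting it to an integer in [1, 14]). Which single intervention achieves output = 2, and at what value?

set subsidy = 10

Intervening on policy_rate: output = 5*policy_rate - 16. Reaching 2 requires policy_rate = 18/5, not an integer.
Intervening on subsidy: with other inputs at their observed values, output = -4*subsidy + 42. Solving for 2 gives subsidy = 10, within [1, 14].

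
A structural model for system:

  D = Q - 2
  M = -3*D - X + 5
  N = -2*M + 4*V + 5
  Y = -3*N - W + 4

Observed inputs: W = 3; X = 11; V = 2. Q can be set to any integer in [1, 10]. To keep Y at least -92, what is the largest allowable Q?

Q = 3

Substituting into the M equation gives M = -3*Q.
N becomes 6*Q + 13.
Substituting into the Y equation gives Y = -18*Q - 38.
Require -18*Q - 38 ≥ -92, so Q ≤ 3.
The largest integer in [1, 10] satisfying this is 3.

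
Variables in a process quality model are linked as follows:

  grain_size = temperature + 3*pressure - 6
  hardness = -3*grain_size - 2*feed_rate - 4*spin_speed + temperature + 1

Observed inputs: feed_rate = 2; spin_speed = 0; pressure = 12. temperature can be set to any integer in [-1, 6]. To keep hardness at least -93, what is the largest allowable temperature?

Substituting into the grain_size equation gives grain_size = temperature + 30.
Substituting into the hardness equation gives hardness = -2*temperature - 93.
Require -2*temperature - 93 ≥ -93, so temperature ≤ 0.
The largest integer in [-1, 6] satisfying this is 0.

temperature = 0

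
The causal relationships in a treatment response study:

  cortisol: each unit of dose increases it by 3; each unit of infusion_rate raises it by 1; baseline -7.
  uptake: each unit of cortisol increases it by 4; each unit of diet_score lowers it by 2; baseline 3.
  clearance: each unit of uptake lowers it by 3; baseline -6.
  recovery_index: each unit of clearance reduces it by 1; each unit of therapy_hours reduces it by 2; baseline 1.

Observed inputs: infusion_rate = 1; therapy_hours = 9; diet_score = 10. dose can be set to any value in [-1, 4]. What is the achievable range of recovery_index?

-170 to 10

Substituting into the cortisol equation gives cortisol = 3*dose - 6.
So uptake = 12*dose - 41.
So clearance = -36*dose + 117.
Substituting into the recovery_index equation gives recovery_index = 36*dose - 134.
Linear in dose, so extremes are at the endpoints: dose = -1 gives recovery_index = -170; dose = 4 gives recovery_index = 10.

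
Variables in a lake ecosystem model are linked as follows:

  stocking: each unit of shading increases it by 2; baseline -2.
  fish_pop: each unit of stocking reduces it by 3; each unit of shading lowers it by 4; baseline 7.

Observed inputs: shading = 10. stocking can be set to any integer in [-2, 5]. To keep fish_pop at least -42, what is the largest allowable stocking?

stocking = 3

Intervening on stocking fixes its value directly, overriding its dependence on shading.
Substituting into the fish_pop equation gives fish_pop = -3*stocking - 33.
Require -3*stocking - 33 ≥ -42, so stocking ≤ 3.
The largest integer in [-2, 5] satisfying this is 3.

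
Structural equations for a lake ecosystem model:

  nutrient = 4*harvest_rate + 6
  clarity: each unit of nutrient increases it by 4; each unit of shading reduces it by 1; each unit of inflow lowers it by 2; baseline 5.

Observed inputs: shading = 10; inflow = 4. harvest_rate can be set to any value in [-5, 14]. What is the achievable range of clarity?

Substituting into the clarity equation gives clarity = 16*harvest_rate + 11.
Linear in harvest_rate, so extremes are at the endpoints: harvest_rate = -5 gives clarity = -69; harvest_rate = 14 gives clarity = 235.

-69 to 235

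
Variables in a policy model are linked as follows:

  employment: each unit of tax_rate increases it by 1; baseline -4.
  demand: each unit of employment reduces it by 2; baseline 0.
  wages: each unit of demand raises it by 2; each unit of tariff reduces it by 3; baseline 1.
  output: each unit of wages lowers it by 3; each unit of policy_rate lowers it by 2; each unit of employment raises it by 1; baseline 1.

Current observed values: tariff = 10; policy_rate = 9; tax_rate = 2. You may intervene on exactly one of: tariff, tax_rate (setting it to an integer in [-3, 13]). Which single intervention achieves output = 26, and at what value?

set tariff = 8

Intervening on tariff: with other inputs at their observed values, output = 9*tariff - 46. Solving for 26 gives tariff = 8, within [-3, 13].
Intervening on tax_rate: output = 13*tax_rate + 18. Reaching 26 requires tax_rate = 8/13, not an integer.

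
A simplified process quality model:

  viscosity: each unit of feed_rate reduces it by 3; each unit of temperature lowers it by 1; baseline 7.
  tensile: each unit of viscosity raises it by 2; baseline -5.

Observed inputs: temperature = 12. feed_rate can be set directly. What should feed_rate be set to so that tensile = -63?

Substituting into the viscosity equation gives viscosity = -3*feed_rate - 5.
This gives tensile = -6*feed_rate - 15.
Solve -6*feed_rate - 15 = -63: feed_rate = (-63 + 15) / -6 = 8.

feed_rate = 8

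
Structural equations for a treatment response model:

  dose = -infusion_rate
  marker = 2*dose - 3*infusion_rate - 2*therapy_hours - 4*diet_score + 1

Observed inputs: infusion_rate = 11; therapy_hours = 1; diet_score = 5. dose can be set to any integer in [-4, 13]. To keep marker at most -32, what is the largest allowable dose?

Intervening on dose fixes its value directly, overriding its dependence on infusion_rate.
Substituting into the marker equation gives marker = 2*dose - 54.
Require 2*dose - 54 ≤ -32, so dose ≤ 11.
The largest integer in [-4, 13] satisfying this is 11.

dose = 11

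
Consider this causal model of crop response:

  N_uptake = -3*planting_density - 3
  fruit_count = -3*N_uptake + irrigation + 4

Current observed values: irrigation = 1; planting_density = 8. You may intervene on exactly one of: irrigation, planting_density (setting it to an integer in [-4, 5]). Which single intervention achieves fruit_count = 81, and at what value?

Intervening on irrigation: with other inputs at their observed values, fruit_count = irrigation + 85. Solving for 81 gives irrigation = -4, within [-4, 5].
Intervening on planting_density: fruit_count = 9*planting_density + 14. Reaching 81 requires planting_density = 67/9, not an integer.

set irrigation = -4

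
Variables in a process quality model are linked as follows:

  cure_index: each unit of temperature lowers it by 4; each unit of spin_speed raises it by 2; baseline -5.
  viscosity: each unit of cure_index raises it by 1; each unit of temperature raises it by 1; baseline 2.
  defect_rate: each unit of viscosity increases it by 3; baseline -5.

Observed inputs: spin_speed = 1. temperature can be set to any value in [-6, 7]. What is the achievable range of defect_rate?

Substituting into the cure_index equation gives cure_index = -4*temperature - 3.
This gives viscosity = -3*temperature - 1.
Substituting into the defect_rate equation gives defect_rate = -9*temperature - 8.
Linear in temperature, so extremes are at the endpoints: temperature = -6 gives defect_rate = 46; temperature = 7 gives defect_rate = -71.

-71 to 46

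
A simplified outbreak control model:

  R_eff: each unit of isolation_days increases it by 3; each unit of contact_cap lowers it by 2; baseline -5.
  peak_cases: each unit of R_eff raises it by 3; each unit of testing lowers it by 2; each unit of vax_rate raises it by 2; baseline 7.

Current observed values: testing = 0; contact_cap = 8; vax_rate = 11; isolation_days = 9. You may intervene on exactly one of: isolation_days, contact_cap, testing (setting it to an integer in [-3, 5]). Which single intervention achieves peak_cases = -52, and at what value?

set isolation_days = -2

Intervening on isolation_days: with other inputs at their observed values, peak_cases = 9*isolation_days - 34. Solving for -52 gives isolation_days = -2, within [-3, 5].
Intervening on contact_cap: peak_cases = -6*contact_cap + 95. Reaching -52 requires contact_cap = 49/2, not an integer.
Intervening on testing: peak_cases = -2*testing + 47. Reaching -52 requires testing = 99/2, not an integer.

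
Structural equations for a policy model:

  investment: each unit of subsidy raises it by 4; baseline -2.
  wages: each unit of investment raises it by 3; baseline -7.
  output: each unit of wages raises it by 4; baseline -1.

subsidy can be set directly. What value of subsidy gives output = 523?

Substituting into the wages equation gives wages = 12*subsidy - 13.
Substituting into the output equation gives output = 48*subsidy - 53.
Solve 48*subsidy - 53 = 523: subsidy = (523 + 53) / 48 = 12.

subsidy = 12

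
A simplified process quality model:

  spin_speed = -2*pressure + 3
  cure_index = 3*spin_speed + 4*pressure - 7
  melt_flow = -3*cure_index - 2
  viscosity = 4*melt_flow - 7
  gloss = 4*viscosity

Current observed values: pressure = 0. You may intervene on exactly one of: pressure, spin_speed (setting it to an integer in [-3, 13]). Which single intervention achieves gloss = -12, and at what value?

Intervening on pressure: gloss = 96*pressure - 156. Reaching -12 requires pressure = 3/2, not an integer.
Intervening on spin_speed: with other inputs at their observed values, gloss = -144*spin_speed + 276. Solving for -12 gives spin_speed = 2, within [-3, 13].

set spin_speed = 2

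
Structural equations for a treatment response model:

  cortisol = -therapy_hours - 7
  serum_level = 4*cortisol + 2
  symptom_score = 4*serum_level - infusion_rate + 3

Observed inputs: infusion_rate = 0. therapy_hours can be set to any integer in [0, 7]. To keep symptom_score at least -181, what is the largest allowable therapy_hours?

Substituting into the serum_level equation gives serum_level = -4*therapy_hours - 26.
Substituting into the symptom_score equation gives symptom_score = -16*therapy_hours - 101.
Require -16*therapy_hours - 101 ≥ -181, so therapy_hours ≤ 5.
The largest integer in [0, 7] satisfying this is 5.

therapy_hours = 5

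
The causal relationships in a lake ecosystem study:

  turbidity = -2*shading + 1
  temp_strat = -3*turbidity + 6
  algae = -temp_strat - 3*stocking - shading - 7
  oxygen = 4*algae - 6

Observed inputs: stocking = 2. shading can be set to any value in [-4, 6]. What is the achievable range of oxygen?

-238 to 42

Substituting into the temp_strat equation gives temp_strat = 6*shading + 3.
algae becomes -7*shading - 16.
Substituting into the oxygen equation gives oxygen = -28*shading - 70.
Linear in shading, so extremes are at the endpoints: shading = -4 gives oxygen = 42; shading = 6 gives oxygen = -238.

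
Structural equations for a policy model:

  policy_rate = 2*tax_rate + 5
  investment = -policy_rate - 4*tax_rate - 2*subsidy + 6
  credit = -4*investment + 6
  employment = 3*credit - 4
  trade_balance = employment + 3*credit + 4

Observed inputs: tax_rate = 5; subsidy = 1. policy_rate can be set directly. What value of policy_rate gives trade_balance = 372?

Intervening on policy_rate fixes its value directly, overriding its dependence on tax_rate.
Substituting into the investment equation gives investment = -policy_rate - 16.
This gives credit = 4*policy_rate + 70.
This gives employment = 12*policy_rate + 206.
trade_balance becomes 24*policy_rate + 420.
Solve 24*policy_rate + 420 = 372: policy_rate = (372 - 420) / 24 = -2.

policy_rate = -2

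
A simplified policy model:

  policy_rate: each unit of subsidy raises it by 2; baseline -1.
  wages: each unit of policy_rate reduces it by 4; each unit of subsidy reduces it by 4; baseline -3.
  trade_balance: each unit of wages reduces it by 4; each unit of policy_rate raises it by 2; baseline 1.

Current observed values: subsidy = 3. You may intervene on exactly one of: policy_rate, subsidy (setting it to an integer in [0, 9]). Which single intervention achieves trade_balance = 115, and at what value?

set policy_rate = 3

Intervening on policy_rate: with other inputs at their observed values, trade_balance = 18*policy_rate + 61. Solving for 115 gives policy_rate = 3, within [0, 9].
Intervening on subsidy: trade_balance = 52*subsidy - 5. Reaching 115 requires subsidy = 30/13, not an integer.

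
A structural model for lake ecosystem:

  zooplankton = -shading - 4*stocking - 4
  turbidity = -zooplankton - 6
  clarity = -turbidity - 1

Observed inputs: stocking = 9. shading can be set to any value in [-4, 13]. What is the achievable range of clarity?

Substituting into the zooplankton equation gives zooplankton = -shading - 40.
So turbidity = shading + 34.
Substituting into the clarity equation gives clarity = -shading - 35.
Linear in shading, so extremes are at the endpoints: shading = -4 gives clarity = -31; shading = 13 gives clarity = -48.

-48 to -31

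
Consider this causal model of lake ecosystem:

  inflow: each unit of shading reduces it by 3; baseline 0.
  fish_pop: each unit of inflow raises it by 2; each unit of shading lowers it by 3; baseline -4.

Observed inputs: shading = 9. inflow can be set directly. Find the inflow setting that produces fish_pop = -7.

inflow = 12

Intervening on inflow fixes its value directly, overriding its dependence on shading.
Substituting into the fish_pop equation gives fish_pop = 2*inflow - 31.
Solve 2*inflow - 31 = -7: inflow = (-7 + 31) / 2 = 12.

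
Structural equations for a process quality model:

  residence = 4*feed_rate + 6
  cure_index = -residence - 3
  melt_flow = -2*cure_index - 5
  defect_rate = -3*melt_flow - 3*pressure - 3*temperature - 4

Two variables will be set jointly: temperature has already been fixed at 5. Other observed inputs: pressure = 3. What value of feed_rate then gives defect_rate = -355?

feed_rate = 12

With temperature held at 5:
Substituting into the cure_index equation gives cure_index = -4*feed_rate - 9.
Substituting into the melt_flow equation gives melt_flow = 8*feed_rate + 13.
Substituting into the defect_rate equation gives defect_rate = -24*feed_rate - 67.
Solve -24*feed_rate - 67 = -355: feed_rate = (-355 + 67) / -24 = 12.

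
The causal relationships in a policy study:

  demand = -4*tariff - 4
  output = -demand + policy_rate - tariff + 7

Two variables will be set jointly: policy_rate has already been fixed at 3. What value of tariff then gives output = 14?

tariff = 0

With policy_rate held at 3:
Substituting into the output equation gives output = 3*tariff + 14.
Solve 3*tariff + 14 = 14: tariff = (14 - 14) / 3 = 0.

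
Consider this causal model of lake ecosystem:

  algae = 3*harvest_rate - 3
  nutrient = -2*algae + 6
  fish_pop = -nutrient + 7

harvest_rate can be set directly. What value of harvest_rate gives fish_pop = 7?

harvest_rate = 2

Substituting into the nutrient equation gives nutrient = -6*harvest_rate + 12.
This gives fish_pop = 6*harvest_rate - 5.
Solve 6*harvest_rate - 5 = 7: harvest_rate = (7 + 5) / 6 = 2.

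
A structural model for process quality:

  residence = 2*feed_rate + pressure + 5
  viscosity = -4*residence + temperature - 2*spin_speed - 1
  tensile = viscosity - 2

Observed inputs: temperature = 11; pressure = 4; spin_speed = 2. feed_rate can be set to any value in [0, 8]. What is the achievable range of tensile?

-96 to -32

Substituting into the residence equation gives residence = 2*feed_rate + 9.
Substituting into the viscosity equation gives viscosity = -8*feed_rate - 30.
Substituting into the tensile equation gives tensile = -8*feed_rate - 32.
Linear in feed_rate, so extremes are at the endpoints: feed_rate = 0 gives tensile = -32; feed_rate = 8 gives tensile = -96.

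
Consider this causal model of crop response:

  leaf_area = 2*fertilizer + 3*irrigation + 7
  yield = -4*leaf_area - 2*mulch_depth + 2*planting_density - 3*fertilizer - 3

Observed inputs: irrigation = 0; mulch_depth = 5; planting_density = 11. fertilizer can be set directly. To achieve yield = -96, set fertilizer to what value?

Substituting into the leaf_area equation gives leaf_area = 2*fertilizer + 7.
So yield = -11*fertilizer - 19.
Solve -11*fertilizer - 19 = -96: fertilizer = (-96 + 19) / -11 = 7.

fertilizer = 7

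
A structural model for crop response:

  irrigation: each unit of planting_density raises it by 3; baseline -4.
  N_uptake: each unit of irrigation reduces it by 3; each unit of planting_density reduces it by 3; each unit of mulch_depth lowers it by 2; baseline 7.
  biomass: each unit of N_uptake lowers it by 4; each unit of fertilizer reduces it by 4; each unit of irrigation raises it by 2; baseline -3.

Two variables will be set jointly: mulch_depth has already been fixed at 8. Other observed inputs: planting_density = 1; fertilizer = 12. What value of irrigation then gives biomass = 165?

With mulch_depth held at 8:
Intervening on irrigation fixes its value directly, overriding its dependence on planting_density.
Substituting into the N_uptake equation gives N_uptake = -3*irrigation - 12.
This gives biomass = 14*irrigation - 3.
Solve 14*irrigation - 3 = 165: irrigation = (165 + 3) / 14 = 12.

irrigation = 12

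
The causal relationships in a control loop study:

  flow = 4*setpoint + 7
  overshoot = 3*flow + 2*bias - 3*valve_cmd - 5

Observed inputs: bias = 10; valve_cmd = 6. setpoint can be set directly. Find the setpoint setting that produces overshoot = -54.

Substituting into the overshoot equation gives overshoot = 12*setpoint + 18.
Solve 12*setpoint + 18 = -54: setpoint = (-54 - 18) / 12 = -6.

setpoint = -6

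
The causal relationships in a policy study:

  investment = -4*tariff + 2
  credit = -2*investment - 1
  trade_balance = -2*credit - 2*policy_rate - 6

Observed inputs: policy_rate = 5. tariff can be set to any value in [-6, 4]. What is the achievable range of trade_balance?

-70 to 90

Substituting into the credit equation gives credit = 8*tariff - 5.
trade_balance becomes -16*tariff - 6.
Linear in tariff, so extremes are at the endpoints: tariff = -6 gives trade_balance = 90; tariff = 4 gives trade_balance = -70.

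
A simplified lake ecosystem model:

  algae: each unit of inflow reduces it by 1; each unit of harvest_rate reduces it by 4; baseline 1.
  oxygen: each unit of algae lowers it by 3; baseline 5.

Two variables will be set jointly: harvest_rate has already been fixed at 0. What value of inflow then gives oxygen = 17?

inflow = 5

With harvest_rate held at 0:
Substituting into the algae equation gives algae = -inflow + 1.
This gives oxygen = 3*inflow + 2.
Solve 3*inflow + 2 = 17: inflow = (17 - 2) / 3 = 5.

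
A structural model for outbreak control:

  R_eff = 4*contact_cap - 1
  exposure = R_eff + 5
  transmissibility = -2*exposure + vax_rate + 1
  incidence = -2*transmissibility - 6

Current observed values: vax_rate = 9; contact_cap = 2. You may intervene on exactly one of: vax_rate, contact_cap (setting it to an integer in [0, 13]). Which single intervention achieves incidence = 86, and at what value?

Intervening on vax_rate: incidence = -2*vax_rate + 40. Reaching 86 requires vax_rate = -23, outside [0, 13].
Intervening on contact_cap: with other inputs at their observed values, incidence = 16*contact_cap - 10. Solving for 86 gives contact_cap = 6, within [0, 13].

set contact_cap = 6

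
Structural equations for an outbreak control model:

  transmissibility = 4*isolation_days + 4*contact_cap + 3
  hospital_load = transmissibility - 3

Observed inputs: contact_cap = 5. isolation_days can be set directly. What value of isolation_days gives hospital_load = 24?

Substituting into the transmissibility equation gives transmissibility = 4*isolation_days + 23.
Substituting into the hospital_load equation gives hospital_load = 4*isolation_days + 20.
Solve 4*isolation_days + 20 = 24: isolation_days = (24 - 20) / 4 = 1.

isolation_days = 1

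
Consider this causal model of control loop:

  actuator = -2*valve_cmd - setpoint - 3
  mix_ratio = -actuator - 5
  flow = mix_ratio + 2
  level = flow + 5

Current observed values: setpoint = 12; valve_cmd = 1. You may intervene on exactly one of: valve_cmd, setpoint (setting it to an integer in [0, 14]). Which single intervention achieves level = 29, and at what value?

set valve_cmd = 6

Intervening on valve_cmd: with other inputs at their observed values, level = 2*valve_cmd + 17. Solving for 29 gives valve_cmd = 6, within [0, 14].
Intervening on setpoint: level = setpoint + 7. Reaching 29 requires setpoint = 22, outside [0, 14].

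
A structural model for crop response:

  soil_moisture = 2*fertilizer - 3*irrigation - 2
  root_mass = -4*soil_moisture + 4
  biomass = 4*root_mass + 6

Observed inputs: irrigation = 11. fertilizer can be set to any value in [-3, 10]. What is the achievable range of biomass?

Substituting into the soil_moisture equation gives soil_moisture = 2*fertilizer - 35.
Substituting into the root_mass equation gives root_mass = -8*fertilizer + 144.
Substituting into the biomass equation gives biomass = -32*fertilizer + 582.
Linear in fertilizer, so extremes are at the endpoints: fertilizer = -3 gives biomass = 678; fertilizer = 10 gives biomass = 262.

262 to 678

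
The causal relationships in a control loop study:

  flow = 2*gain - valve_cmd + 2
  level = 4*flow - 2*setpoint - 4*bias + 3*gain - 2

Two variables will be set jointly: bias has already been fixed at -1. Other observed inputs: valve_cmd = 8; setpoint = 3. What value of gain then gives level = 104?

With bias held at -1:
Substituting into the flow equation gives flow = 2*gain - 6.
Substituting into the level equation gives level = 11*gain - 28.
Solve 11*gain - 28 = 104: gain = (104 + 28) / 11 = 12.

gain = 12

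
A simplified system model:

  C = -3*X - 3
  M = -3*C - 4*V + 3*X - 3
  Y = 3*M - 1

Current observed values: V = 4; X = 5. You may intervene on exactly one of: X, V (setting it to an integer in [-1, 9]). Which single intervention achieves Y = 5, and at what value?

Intervening on X: with other inputs at their observed values, Y = 36*X - 31. Solving for 5 gives X = 1, within [-1, 9].
Intervening on V: Y = -12*V + 197. Reaching 5 requires V = 16, outside [-1, 9].

set X = 1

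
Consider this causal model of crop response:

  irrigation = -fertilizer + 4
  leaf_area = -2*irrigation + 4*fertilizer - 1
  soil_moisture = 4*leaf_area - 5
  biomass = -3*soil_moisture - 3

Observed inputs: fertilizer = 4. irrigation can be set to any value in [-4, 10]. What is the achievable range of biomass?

Intervening on irrigation fixes its value directly, overriding its dependence on fertilizer.
Substituting into the leaf_area equation gives leaf_area = -2*irrigation + 15.
Substituting into the soil_moisture equation gives soil_moisture = -8*irrigation + 55.
Substituting into the biomass equation gives biomass = 24*irrigation - 168.
Linear in irrigation, so extremes are at the endpoints: irrigation = -4 gives biomass = -264; irrigation = 10 gives biomass = 72.

-264 to 72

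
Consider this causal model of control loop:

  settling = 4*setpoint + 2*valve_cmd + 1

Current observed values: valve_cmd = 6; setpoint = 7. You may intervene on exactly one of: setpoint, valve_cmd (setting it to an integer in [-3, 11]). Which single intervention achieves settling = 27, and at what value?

Intervening on setpoint: settling = 4*setpoint + 13. Reaching 27 requires setpoint = 7/2, not an integer.
Intervening on valve_cmd: with other inputs at their observed values, settling = 2*valve_cmd + 29. Solving for 27 gives valve_cmd = -1, within [-3, 11].

set valve_cmd = -1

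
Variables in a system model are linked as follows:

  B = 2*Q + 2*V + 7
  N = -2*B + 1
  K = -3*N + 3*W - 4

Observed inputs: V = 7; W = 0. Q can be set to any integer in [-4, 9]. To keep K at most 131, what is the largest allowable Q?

Substituting into the B equation gives B = 2*Q + 21.
Substituting into the N equation gives N = -4*Q - 41.
This gives K = 12*Q + 119.
Require 12*Q + 119 ≤ 131, so Q ≤ 1.
The largest integer in [-4, 9] satisfying this is 1.

Q = 1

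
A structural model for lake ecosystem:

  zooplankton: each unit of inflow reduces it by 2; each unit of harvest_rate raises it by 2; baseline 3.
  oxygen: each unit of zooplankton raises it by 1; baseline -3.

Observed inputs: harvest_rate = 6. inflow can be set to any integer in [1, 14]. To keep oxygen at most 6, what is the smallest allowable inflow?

inflow = 3

Substituting into the zooplankton equation gives zooplankton = -2*inflow + 15.
Substituting into the oxygen equation gives oxygen = -2*inflow + 12.
Require -2*inflow + 12 ≤ 6, so inflow ≥ 3.
The smallest integer in [1, 14] satisfying this is 3.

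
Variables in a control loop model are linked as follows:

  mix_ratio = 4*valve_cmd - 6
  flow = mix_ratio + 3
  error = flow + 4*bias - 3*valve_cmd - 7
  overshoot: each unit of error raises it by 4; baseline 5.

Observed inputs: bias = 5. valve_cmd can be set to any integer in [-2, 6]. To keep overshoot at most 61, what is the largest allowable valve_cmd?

valve_cmd = 4

Substituting into the flow equation gives flow = 4*valve_cmd - 3.
Substituting into the error equation gives error = valve_cmd + 10.
This gives overshoot = 4*valve_cmd + 45.
Require 4*valve_cmd + 45 ≤ 61, so valve_cmd ≤ 4.
The largest integer in [-2, 6] satisfying this is 4.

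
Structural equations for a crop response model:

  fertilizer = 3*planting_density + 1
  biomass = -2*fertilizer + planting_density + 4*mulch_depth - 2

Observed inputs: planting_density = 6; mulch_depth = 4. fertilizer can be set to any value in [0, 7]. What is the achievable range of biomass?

6 to 20

Intervening on fertilizer fixes its value directly, overriding its dependence on planting_density.
Substituting into the biomass equation gives biomass = -2*fertilizer + 20.
Linear in fertilizer, so extremes are at the endpoints: fertilizer = 0 gives biomass = 20; fertilizer = 7 gives biomass = 6.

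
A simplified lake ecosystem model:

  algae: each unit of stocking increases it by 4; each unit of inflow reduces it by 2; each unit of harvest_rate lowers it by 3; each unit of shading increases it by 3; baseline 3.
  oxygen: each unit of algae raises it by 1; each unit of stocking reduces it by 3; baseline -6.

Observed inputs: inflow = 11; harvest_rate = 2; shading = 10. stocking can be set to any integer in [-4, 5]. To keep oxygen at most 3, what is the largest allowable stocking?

Substituting into the algae equation gives algae = 4*stocking + 5.
oxygen becomes stocking - 1.
Require stocking - 1 ≤ 3, so stocking ≤ 4.
The largest integer in [-4, 5] satisfying this is 4.

stocking = 4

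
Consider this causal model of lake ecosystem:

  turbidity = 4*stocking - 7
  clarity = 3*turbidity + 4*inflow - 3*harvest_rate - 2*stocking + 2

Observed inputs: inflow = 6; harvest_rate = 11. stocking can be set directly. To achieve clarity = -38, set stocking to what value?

stocking = -1

Substituting into the clarity equation gives clarity = 10*stocking - 28.
Solve 10*stocking - 28 = -38: stocking = (-38 + 28) / 10 = -1.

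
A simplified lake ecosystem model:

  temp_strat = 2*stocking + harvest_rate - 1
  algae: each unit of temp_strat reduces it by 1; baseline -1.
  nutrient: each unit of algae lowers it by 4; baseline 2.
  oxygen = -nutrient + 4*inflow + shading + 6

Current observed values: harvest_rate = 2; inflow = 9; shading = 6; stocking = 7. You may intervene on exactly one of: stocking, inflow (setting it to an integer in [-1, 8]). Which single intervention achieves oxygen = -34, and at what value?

set inflow = 5

Intervening on stocking: oxygen = -8*stocking + 38. Reaching -34 requires stocking = 9, outside [-1, 8].
Intervening on inflow: with other inputs at their observed values, oxygen = 4*inflow - 54. Solving for -34 gives inflow = 5, within [-1, 8].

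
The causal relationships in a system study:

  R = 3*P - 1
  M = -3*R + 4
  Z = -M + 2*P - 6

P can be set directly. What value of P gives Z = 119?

Substituting into the M equation gives M = -9*P + 7.
Substituting into the Z equation gives Z = 11*P - 13.
Solve 11*P - 13 = 119: P = (119 + 13) / 11 = 12.

P = 12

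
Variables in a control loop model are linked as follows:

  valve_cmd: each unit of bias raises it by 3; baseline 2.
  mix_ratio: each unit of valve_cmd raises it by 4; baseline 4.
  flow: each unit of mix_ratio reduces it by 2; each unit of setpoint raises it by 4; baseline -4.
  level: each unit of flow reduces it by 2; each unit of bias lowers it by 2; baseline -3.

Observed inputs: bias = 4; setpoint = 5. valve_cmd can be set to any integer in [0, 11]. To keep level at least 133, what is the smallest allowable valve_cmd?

Intervening on valve_cmd fixes its value directly, overriding its dependence on bias.
Substituting into the flow equation gives flow = -8*valve_cmd + 8.
Substituting into the level equation gives level = 16*valve_cmd - 27.
Require 16*valve_cmd - 27 ≥ 133, so valve_cmd ≥ 10.
The smallest integer in [0, 11] satisfying this is 10.

valve_cmd = 10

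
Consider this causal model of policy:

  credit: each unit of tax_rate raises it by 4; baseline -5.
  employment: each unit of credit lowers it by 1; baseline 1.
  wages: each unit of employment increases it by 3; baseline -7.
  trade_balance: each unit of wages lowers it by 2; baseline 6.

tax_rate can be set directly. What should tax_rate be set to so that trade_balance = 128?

tax_rate = 6

Substituting into the employment equation gives employment = -4*tax_rate + 6.
Substituting into the wages equation gives wages = -12*tax_rate + 11.
Substituting into the trade_balance equation gives trade_balance = 24*tax_rate - 16.
Solve 24*tax_rate - 16 = 128: tax_rate = (128 + 16) / 24 = 6.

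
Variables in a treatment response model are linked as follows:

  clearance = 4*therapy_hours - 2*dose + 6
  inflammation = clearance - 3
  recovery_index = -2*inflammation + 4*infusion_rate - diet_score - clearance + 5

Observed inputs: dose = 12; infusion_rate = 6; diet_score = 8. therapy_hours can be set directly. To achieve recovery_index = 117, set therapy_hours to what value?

Substituting into the clearance equation gives clearance = 4*therapy_hours - 18.
Substituting into the inflammation equation gives inflammation = 4*therapy_hours - 21.
recovery_index becomes -12*therapy_hours + 81.
Solve -12*therapy_hours + 81 = 117: therapy_hours = (117 - 81) / -12 = -3.

therapy_hours = -3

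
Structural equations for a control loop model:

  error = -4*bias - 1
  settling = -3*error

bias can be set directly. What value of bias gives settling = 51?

bias = 4

Substituting into the settling equation gives settling = 12*bias + 3.
Solve 12*bias + 3 = 51: bias = (51 - 3) / 12 = 4.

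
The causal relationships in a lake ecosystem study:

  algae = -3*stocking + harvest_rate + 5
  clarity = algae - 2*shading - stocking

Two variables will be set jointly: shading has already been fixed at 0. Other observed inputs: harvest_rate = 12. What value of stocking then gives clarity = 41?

With shading held at 0:
Substituting into the algae equation gives algae = -3*stocking + 17.
This gives clarity = -4*stocking + 17.
Solve -4*stocking + 17 = 41: stocking = (41 - 17) / -4 = -6.

stocking = -6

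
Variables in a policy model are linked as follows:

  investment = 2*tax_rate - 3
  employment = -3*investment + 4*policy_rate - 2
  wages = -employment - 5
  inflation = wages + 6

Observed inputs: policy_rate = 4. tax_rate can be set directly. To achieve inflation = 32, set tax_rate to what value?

tax_rate = 9

Substituting into the employment equation gives employment = -6*tax_rate + 23.
Substituting into the wages equation gives wages = 6*tax_rate - 28.
Substituting into the inflation equation gives inflation = 6*tax_rate - 22.
Solve 6*tax_rate - 22 = 32: tax_rate = (32 + 22) / 6 = 9.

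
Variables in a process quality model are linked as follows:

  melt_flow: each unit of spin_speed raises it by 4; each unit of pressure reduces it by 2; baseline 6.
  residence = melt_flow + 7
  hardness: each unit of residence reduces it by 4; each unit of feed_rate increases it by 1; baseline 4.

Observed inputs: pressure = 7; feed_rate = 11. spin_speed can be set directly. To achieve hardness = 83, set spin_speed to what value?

Substituting into the melt_flow equation gives melt_flow = 4*spin_speed - 8.
Substituting into the residence equation gives residence = 4*spin_speed - 1.
Substituting into the hardness equation gives hardness = -16*spin_speed + 19.
Solve -16*spin_speed + 19 = 83: spin_speed = (83 - 19) / -16 = -4.

spin_speed = -4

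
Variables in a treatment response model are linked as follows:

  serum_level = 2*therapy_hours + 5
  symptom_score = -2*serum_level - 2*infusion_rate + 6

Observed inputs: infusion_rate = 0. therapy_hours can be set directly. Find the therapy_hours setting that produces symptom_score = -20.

therapy_hours = 4

Substituting into the symptom_score equation gives symptom_score = -4*therapy_hours - 4.
Solve -4*therapy_hours - 4 = -20: therapy_hours = (-20 + 4) / -4 = 4.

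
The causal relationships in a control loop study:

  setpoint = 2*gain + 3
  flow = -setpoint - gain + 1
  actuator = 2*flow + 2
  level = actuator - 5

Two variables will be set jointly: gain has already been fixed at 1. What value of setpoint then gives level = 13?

With gain held at 1:
Intervening on setpoint fixes its value directly, overriding its dependence on gain.
Substituting into the flow equation gives flow = -setpoint.
Substituting into the actuator equation gives actuator = -2*setpoint + 2.
So level = -2*setpoint - 3.
Solve -2*setpoint - 3 = 13: setpoint = (13 + 3) / -2 = -8.

setpoint = -8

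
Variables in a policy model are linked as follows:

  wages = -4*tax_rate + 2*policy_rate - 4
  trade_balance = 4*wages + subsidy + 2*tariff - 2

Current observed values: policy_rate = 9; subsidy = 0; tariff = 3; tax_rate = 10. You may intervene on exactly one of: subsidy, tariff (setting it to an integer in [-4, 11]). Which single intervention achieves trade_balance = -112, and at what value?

Intervening on subsidy: trade_balance = subsidy - 100. Reaching -112 requires subsidy = -12, outside [-4, 11].
Intervening on tariff: with other inputs at their observed values, trade_balance = 2*tariff - 106. Solving for -112 gives tariff = -3, within [-4, 11].

set tariff = -3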